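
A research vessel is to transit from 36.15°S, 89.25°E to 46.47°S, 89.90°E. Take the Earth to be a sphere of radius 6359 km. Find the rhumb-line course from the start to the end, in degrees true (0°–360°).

177.3°

Δψ = ln[tan(π/4+φ₂/2)/tan(π/4+φ₁/2)] = -0.2406
Δλ = +0.0113 rad (taken the short way round)
course = atan2(Δλ, Δψ) = 177.30°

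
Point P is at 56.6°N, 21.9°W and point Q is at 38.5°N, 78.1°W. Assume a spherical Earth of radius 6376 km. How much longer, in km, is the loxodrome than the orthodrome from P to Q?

106 km

Great circle: cos σ = sin φ₁ sin φ₂ + cos φ₁ cos φ₂ cos Δλ,  σ = 0.7085 rad → d_gc = 4517.2 km
Rhumb line: Δψ = -0.4748, q = Δφ/Δψ = 0.6653, d_rh = R√(Δφ²+q²Δλ²) = 4622.8 km
Excess = 4622.8 − 4517.2 = 105.6 ≈ 106 km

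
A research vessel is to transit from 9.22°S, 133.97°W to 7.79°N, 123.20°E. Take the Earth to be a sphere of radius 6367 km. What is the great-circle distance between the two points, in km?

11537 km

Haversine: a = sin²(Δφ/2)+cos φ₁ cos φ₂ sin²(Δλ/2) = 0.61944;  σ = 2·atan2(√a,√(1−a))
σ = 103.821° → d = Rσ = 6367·1.81201 = 11537 km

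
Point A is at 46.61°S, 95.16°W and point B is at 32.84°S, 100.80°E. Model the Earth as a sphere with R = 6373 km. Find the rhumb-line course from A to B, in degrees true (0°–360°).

Meridional parts: M(φ₁)=-0.9217, M(φ₂)=-0.6074 → ΔM = +0.3143;  Δλ = -2.8630 rad
tan C = Δλ / ΔM = -9.1096 → C = 276.26°

276.3°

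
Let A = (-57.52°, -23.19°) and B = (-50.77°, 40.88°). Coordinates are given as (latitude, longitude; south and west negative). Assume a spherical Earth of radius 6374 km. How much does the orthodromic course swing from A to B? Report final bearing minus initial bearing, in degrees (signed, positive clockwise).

Initial bearing θ₁ = atan2(sin Δλ cos φ₂, cos φ₁ sin φ₂ − sin φ₁ cos φ₂ cos Δλ) = 107.81°
Final bearing θ₂ = (initial bearing from the destination back to the start) + 180° = 53.94°
Δθ = θ₂ − θ₁ = -53.9°

-53.9°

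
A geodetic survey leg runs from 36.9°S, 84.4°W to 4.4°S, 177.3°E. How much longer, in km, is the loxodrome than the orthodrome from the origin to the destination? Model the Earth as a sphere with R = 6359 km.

232 km

Great circle: cos σ = sin φ₁ sin φ₂ + cos φ₁ cos φ₂ cos Δλ,  σ = 1.6399 rad → d_gc = 10428.0 km
Rhumb line: Δψ = +0.6169, q = Δφ/Δψ = 0.9194, d_rh = R√(Δφ²+q²Δλ²) = 10659.8 km
Excess = 10659.8 − 10428.0 = 231.8 ≈ 232 km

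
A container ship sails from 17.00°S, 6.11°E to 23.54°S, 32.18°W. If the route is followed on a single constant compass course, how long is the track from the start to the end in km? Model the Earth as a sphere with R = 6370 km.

Rhumb course C = atan2(Δλ, Δψ) with Δψ = ln[tan(π/4+φ₂/2)/tan(π/4+φ₁/2)] = -0.1218, Δλ = -0.6683 → C = 259.67°
d = R·|Δφ| / |cos C| = 6370·0.11414 / 0.17925 = 4056 km

4056 km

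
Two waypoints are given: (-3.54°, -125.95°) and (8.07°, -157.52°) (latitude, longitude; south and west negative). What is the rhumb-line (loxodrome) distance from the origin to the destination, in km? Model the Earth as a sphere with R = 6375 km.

Δψ = ln[tan(π/4+φ₂/2)/tan(π/4+φ₁/2)] = +0.2031;  Δφ = +0.2026 rad,  Δλ = -0.5510 rad
q = Δφ/Δψ = 0.9975
d = R·√(Δφ² + q²Δλ²) = 6375·0.58579 = 3734 km

3734 km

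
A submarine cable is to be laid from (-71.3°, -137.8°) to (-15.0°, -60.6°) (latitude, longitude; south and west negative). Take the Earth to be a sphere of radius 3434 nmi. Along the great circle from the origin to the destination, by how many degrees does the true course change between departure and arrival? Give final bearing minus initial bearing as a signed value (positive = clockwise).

At departure: θ₁ = atan2(sin Δλ cos φ₂, cos φ₁ sin φ₂ − sin φ₁ cos φ₂ cos Δλ) = 82.76°
At arrival: θ₂ = atan2(sin Δλ cos φ₁, −cos φ₂ sin φ₁ + sin φ₂ cos φ₁ cos Δλ) = 19.22°
Δθ = θ₂ − θ₁ = -63.5°

-63.5°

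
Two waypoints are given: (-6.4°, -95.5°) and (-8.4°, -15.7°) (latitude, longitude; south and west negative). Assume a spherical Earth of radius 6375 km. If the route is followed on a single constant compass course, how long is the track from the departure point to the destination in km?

8807 km

Δψ = ln[tan(π/4+φ₂/2)/tan(π/4+φ₁/2)] = -0.0352;  Δφ = -0.0349 rad,  Δλ = +1.3928 rad
q = Δφ/Δψ = 0.9916
d = R·√(Δφ² + q²Δλ²) = 6375·1.38154 = 8807 km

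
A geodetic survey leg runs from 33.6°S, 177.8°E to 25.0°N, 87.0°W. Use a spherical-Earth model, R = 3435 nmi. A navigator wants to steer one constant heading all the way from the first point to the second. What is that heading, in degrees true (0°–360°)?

57.1°

Δψ = ln[tan(π/4+φ₂/2)/tan(π/4+φ₁/2)] = +1.0741
Δλ = +1.6616 rad (taken the short way round)
course = atan2(Δλ, Δψ) = 57.12°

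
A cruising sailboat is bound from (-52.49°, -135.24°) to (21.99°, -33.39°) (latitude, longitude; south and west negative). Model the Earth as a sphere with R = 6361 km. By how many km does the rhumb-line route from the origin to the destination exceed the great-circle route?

256 km

Great circle: cos σ = sin φ₁ sin φ₂ + cos φ₁ cos φ₂ cos Δλ,  σ = 1.9965 rad → d_gc = 12699.8 km
Rhumb line: Δψ = +1.4737, q = Δφ/Δψ = 0.8821, d_rh = R√(Δφ²+q²Δλ²) = 12955.8 km
Excess = 12955.8 − 12699.8 = 256.0 ≈ 256 km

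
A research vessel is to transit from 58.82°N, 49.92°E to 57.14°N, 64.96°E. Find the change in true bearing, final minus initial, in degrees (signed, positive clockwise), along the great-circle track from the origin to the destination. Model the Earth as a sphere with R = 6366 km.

+12.8°

Initial bearing θ₁ = atan2(sin Δλ cos φ₂, cos φ₁ sin φ₂ − sin φ₁ cos φ₂ cos Δλ) = 95.44°
Final bearing θ₂ = (initial bearing from the destination back to the start) + 180° = 108.22°
Δθ = θ₂ − θ₁ = +12.8°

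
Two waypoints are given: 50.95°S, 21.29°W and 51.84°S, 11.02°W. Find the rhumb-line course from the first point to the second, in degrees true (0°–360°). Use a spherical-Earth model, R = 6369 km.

Meridional parts: M(φ₁)=-1.0367, M(φ₂)=-1.0616 → ΔM = -0.0249;  Δλ = +0.1792 rad
tan C = Δλ / ΔM = -7.1996 → C = 97.91°

97.9°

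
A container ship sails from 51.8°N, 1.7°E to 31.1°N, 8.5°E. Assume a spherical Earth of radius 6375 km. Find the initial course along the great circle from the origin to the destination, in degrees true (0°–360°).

163.8°

N = sin Δλ·cos φ₂ = +0.1014;  D = cos φ₁ sin φ₂ − sin φ₁ cos φ₂ cos Δλ = -0.3487
initial course = atan2(N, D) = 163.79°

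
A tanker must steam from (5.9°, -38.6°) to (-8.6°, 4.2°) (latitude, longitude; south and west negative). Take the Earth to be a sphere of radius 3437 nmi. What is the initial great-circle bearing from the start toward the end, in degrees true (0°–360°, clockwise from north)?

θ = atan2( sin Δλ·cos φ₂ ,  cos φ₁ sin φ₂ − sin φ₁ cos φ₂ cos Δλ )
  = atan2(+0.6718, -0.2233) = 108.39°

108.4°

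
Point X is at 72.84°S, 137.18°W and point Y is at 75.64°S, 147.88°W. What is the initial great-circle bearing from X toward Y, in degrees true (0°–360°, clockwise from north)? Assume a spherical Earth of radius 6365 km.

θ = atan2( sin Δλ·cos φ₂ ,  cos φ₁ sin φ₂ − sin φ₁ cos φ₂ cos Δλ )
  = atan2(-0.0460, -0.0530) = 221.00°

221.0°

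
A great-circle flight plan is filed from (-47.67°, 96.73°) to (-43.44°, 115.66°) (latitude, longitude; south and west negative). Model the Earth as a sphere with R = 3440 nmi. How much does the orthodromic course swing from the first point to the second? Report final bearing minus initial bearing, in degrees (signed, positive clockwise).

At departure: θ₁ = atan2(sin Δλ cos φ₂, cos φ₁ sin φ₂ − sin φ₁ cos φ₂ cos Δλ) = 79.25°
At arrival: θ₂ = atan2(sin Δλ cos φ₁, −cos φ₂ sin φ₁ + sin φ₂ cos φ₁ cos Δλ) = 65.66°
Δθ = θ₂ − θ₁ = -13.6°

-13.6°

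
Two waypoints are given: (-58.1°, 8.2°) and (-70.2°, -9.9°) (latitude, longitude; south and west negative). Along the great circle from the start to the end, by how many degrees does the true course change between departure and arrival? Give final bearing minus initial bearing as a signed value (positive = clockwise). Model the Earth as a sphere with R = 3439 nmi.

+16.4°

Initial bearing θ₁ = atan2(sin Δλ cos φ₂, cos φ₁ sin φ₂ − sin φ₁ cos φ₂ cos Δλ) = 205.18°
Final bearing θ₂ = (initial bearing from the destination back to the start) + 180° = 221.58°
Δθ = θ₂ − θ₁ = +16.4°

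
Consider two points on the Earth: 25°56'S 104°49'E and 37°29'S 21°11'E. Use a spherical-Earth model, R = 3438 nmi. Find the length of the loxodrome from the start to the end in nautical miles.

Rhumb course C = atan2(Δλ, Δψ) with Δψ = ln[tan(π/4+φ₂/2)/tan(π/4+φ₁/2)] = -0.2377, Δλ = -1.4597 → C = 260.75°
d = R·|Δφ| / |cos C| = 3438·0.20159 / 0.16070 = 4313 nmi

4313 nmi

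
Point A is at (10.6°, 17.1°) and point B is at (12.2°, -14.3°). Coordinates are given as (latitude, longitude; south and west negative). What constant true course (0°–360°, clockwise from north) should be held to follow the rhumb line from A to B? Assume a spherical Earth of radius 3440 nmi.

Meridional parts: M(φ₁)=+0.1861, M(φ₂)=+0.2146 → ΔM = +0.0285;  Δλ = -0.5480 rad
tan C = Δλ / ΔM = -19.2371 → C = 272.98°

273.0°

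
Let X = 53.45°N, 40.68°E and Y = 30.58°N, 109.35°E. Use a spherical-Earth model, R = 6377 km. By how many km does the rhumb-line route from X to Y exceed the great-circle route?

180 km

Great circle: cos σ = sin φ₁ sin φ₂ + cos φ₁ cos φ₂ cos Δλ,  σ = 0.9333 rad → d_gc = 5951.7 km
Rhumb line: Δψ = -0.5469, q = Δφ/Δψ = 0.7298, d_rh = R√(Δφ²+q²Δλ²) = 6131.3 km
Excess = 6131.3 − 5951.7 = 179.6 ≈ 180 km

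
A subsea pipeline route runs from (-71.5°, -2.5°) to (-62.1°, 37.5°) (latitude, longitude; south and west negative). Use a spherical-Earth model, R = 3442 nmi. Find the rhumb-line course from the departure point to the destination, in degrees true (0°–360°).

Meridional parts: M(φ₁)=-1.8149, M(φ₂)=-1.3927 → ΔM = +0.4222;  Δλ = +0.6981 rad
tan C = Δλ / ΔM = +1.6537 → C = 58.84°

58.8°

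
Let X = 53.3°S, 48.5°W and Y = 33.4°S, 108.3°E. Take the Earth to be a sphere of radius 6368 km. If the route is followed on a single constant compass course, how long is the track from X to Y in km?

12687 km

Rhumb course C = atan2(Δλ, Δψ) with Δψ = ln[tan(π/4+φ₂/2)/tan(π/4+φ₁/2)] = +0.4845, Δλ = +2.7367 → C = 79.96°
d = R·|Δφ| / |cos C| = 6368·0.34732 / 0.17433 = 12687 km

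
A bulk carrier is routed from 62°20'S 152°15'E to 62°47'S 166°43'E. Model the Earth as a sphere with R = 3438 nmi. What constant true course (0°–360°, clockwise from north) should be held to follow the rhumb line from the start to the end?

93.9°

Δψ = ln[tan(π/4+φ₂/2)/tan(π/4+φ₁/2)] = -0.0170
Δλ = +0.2525 rad (taken the short way round)
course = atan2(Δλ, Δψ) = 93.86°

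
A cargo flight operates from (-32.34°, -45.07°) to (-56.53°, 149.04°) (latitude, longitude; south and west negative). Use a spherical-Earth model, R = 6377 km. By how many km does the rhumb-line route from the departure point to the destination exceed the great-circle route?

Great circle: cos σ = sin φ₁ sin φ₂ + cos φ₁ cos φ₂ cos Δλ,  σ = 1.5765 rad → d_gc = 10053.1 km
Rhumb line: Δψ = -0.6047, q = Δφ/Δψ = 0.6982, d_rh = R√(Δφ²+q²Δλ²) = 13169.9 km
Excess = 13169.9 − 10053.1 = 3116.8 ≈ 3117 km

3117 km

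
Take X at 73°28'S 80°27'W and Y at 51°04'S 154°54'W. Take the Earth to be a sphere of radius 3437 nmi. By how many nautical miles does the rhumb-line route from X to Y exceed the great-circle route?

132 nmi

Great circle: cos σ = sin φ₁ sin φ₂ + cos φ₁ cos φ₂ cos Δλ,  σ = 0.6540 rad → d_gc = 2247.8 nmi
Rhumb line: Δψ = +0.8890, q = Δφ/Δψ = 0.4397, d_rh = R√(Δφ²+q²Δλ²) = 2379.6 nmi
Excess = 2379.6 − 2247.8 = 131.8 ≈ 132 nmi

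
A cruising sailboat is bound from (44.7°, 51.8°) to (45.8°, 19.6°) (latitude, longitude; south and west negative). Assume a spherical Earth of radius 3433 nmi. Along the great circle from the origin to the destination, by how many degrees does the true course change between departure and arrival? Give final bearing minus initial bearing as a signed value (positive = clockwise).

-23.2°

At departure: θ₁ = atan2(sin Δλ cos φ₂, cos φ₁ sin φ₂ − sin φ₁ cos φ₂ cos Δλ) = 284.29°
At arrival: θ₂ = atan2(sin Δλ cos φ₁, −cos φ₂ sin φ₁ + sin φ₂ cos φ₁ cos Δλ) = 261.12°
Δθ = θ₂ − θ₁ = -23.2°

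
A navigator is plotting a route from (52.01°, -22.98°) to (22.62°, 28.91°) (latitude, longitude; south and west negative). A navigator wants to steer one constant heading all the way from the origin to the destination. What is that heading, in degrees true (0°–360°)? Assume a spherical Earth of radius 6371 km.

126.1°

Δψ = ln[tan(π/4+φ₂/2)/tan(π/4+φ₁/2)] = -0.6610
Δλ = +0.9057 rad (taken the short way round)
course = atan2(Δλ, Δψ) = 126.12°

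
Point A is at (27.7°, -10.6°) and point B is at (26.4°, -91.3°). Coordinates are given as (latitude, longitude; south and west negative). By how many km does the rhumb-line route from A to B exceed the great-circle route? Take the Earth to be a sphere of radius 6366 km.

Great circle: cos σ = sin φ₁ sin φ₂ + cos φ₁ cos φ₂ cos Δλ,  σ = 1.2294 rad → d_gc = 7826.07 km
Rhumb line: Δψ = -0.0255, q = Δφ/Δψ = 0.8906, d_rh = R√(Δφ²+q²Δλ²) = 7986.60 km
Excess = 7986.60 − 7826.07 = 160.53 ≈ 161 km

161 km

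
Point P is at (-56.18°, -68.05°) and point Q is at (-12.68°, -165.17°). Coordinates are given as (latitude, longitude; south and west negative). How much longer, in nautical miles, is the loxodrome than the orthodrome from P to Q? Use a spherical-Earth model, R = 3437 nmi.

Great circle: cos σ = sin φ₁ sin φ₂ + cos φ₁ cos φ₂ cos Δλ,  σ = 1.4555 rad → d_gc = 5002.5 nmi
Rhumb line: Δψ = +0.9675, q = Δφ/Δψ = 0.7847, d_rh = R√(Δφ²+q²Δλ²) = 5263.8 nmi
Excess = 5263.8 − 5002.5 = 261.3 ≈ 261 nmi

261 nmi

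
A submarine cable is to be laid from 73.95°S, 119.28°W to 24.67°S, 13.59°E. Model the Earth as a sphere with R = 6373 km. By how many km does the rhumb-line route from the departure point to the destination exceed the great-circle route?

1494 km

Great circle: cos σ = sin φ₁ sin φ₂ + cos φ₁ cos φ₂ cos Δλ,  σ = 1.3385 rad → d_gc = 8530.4 km
Rhumb line: Δψ = +1.5146, q = Δφ/Δψ = 0.5679, d_rh = R√(Δφ²+q²Δλ²) = 10024.2 km
Excess = 10024.2 − 8530.4 = 1493.8 ≈ 1494 km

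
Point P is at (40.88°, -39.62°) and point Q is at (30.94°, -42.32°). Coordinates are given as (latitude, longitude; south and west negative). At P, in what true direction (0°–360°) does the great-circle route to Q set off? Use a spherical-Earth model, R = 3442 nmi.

193.2°

θ = atan2( sin Δλ·cos φ₂ ,  cos φ₁ sin φ₂ − sin φ₁ cos φ₂ cos Δλ )
  = atan2(-0.0404, -0.1720) = 193.22°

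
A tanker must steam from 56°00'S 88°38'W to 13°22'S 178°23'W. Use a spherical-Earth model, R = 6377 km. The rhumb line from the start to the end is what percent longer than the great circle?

Great circle: σ = 1.3755 rad → d_gc = Rσ = 8771.7 km
Rhumb: Δφ = +0.7441, Δλ = -1.5664, Δψ = +0.9496, q = Δφ/Δψ = 0.7836 → d_rh = R√(Δφ²+q²Δλ²) = 9153.2 km
Excess = (9153.2 − 8771.7) / 8771.7 = 381.5 / 8771.7 = 4.349% ≈ 4.3%

4.3%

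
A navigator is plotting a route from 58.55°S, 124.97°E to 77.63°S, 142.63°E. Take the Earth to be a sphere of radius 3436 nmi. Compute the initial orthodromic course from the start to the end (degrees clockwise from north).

θ = atan2( sin Δλ·cos φ₂ ,  cos φ₁ sin φ₂ − sin φ₁ cos φ₂ cos Δλ )
  = atan2(+0.0650, -0.3355) = 169.04°

169.0°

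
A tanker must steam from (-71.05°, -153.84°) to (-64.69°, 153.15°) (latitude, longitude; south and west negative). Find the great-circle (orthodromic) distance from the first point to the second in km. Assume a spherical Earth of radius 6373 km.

2246 km

Haversine: a = sin²(Δφ/2)+cos φ₁ cos φ₂ sin²(Δλ/2) = 0.03073;  σ = 2·atan2(√a,√(1−a))
σ = 20.191° → d = Rσ = 6373·0.35241 = 2246 km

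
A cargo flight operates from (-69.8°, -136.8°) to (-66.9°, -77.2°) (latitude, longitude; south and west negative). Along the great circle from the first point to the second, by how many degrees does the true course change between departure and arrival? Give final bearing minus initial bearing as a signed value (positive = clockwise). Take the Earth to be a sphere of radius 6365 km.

-56.1°

At departure: θ₁ = atan2(sin Δλ cos φ₂, cos φ₁ sin φ₂ − sin φ₁ cos φ₂ cos Δλ) = 111.20°
At arrival: θ₂ = atan2(sin Δλ cos φ₁, −cos φ₂ sin φ₁ + sin φ₂ cos φ₁ cos Δλ) = 55.14°
Δθ = θ₂ − θ₁ = -56.1°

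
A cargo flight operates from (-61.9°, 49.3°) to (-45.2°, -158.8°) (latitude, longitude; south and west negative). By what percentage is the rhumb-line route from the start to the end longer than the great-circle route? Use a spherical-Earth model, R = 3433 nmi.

Great circle: σ = 1.2311 rad → d_gc = Rσ = 4226.5 nmi
Rhumb: Δφ = +0.2915, Δλ = +2.6512, Δψ = +0.4990, q = Δφ/Δψ = 0.5842 → d_rh = R√(Δφ²+q²Δλ²) = 5410.0 nmi
Excess = (5410.0 − 4226.5) / 4226.5 = 1183.5 / 4226.5 = 28.00% ≈ 28.0%

28.0%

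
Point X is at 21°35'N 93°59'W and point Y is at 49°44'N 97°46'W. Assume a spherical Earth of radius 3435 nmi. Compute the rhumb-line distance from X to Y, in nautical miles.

1697 nmi

Rhumb course C = atan2(Δλ, Δψ) with Δψ = ln[tan(π/4+φ₂/2)/tan(π/4+φ₁/2)] = +0.6175, Δλ = -0.0660 → C = 353.90°
d = R·|Δφ| / |cos C| = 3435·0.49131 / 0.99433 = 1697 nmi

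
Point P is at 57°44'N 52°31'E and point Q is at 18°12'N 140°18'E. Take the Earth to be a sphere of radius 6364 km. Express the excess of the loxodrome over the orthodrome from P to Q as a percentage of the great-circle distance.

4.7%

Great circle: σ = 1.2831 rad → d_gc = Rσ = 8165.8 km
Rhumb: Δφ = -0.6900, Δλ = +1.5321, Δψ = -0.9173, q = Δφ/Δψ = 0.7522 → d_rh = R√(Δφ²+q²Δλ²) = 8548.3 km
Excess = (8548.3 − 8165.8) / 8165.8 = 382.5 / 8165.8 = 4.68% ≈ 4.7%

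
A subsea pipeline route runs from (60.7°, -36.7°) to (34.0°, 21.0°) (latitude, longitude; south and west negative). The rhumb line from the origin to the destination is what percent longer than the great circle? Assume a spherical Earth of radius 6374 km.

Great circle: σ = 0.7891 rad → d_gc = Rσ = 5030.0 km
Rhumb: Δφ = -0.4660, Δλ = +1.0071, Δψ = -0.7100, q = Δφ/Δψ = 0.6563 → d_rh = R√(Δφ²+q²Δλ²) = 5154.9 km
Excess = (5154.9 − 5030.0) / 5030.0 = 124.9 / 5030.0 = 2.48% ≈ 2.5%

2.5%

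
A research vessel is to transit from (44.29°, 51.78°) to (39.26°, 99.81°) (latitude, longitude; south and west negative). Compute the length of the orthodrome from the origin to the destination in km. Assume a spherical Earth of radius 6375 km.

Haversine: a = sin²(Δφ/2)+cos φ₁ cos φ₂ sin²(Δλ/2) = 0.09372;  σ = 2·atan2(√a,√(1−a))
σ = 35.654° → d = Rσ = 6375·0.62228 = 3967 km

3967 km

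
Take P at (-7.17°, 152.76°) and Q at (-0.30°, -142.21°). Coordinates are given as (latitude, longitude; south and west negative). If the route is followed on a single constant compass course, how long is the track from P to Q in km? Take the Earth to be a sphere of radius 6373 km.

7254 km

Rhumb course C = atan2(Δλ, Δψ) with Δψ = ln[tan(π/4+φ₂/2)/tan(π/4+φ₁/2)] = +0.1202, Δλ = +1.1350 → C = 83.95°
d = R·|Δφ| / |cos C| = 6373·0.11990 / 0.10534 = 7254 km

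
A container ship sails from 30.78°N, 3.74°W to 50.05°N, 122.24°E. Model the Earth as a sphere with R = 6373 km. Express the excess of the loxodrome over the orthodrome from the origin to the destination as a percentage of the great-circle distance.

12.4%

Great circle: σ = 1.5025 rad → d_gc = Rσ = 9575.7 km
Rhumb: Δφ = +0.3363, Δλ = +2.1988, Δψ = +0.4470, q = Δφ/Δψ = 0.7525 → d_rh = R√(Δφ²+q²Δλ²) = 10760.0 km
Excess = (10760.0 − 9575.7) / 9575.7 = 1184.3 / 9575.7 = 12.37% ≈ 12.4%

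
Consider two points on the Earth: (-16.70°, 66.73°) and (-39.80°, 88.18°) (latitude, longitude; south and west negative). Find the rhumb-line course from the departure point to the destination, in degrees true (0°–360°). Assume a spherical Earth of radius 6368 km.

Meridional parts: M(φ₁)=-0.2957, M(φ₂)=-0.7584 → ΔM = -0.4627;  Δλ = +0.3744 rad
tan C = Δλ / ΔM = -0.8092 → C = 141.02°

141.0°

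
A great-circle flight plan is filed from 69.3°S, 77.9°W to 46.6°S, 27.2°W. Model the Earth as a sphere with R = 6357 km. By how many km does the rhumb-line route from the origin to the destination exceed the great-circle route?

91 km

Great circle: cos σ = sin φ₁ sin φ₂ + cos φ₁ cos φ₂ cos Δλ,  σ = 0.5854 rad → d_gc = 3721.3 km
Rhumb line: Δψ = +0.7788, q = Δφ/Δψ = 0.5087, d_rh = R√(Δφ²+q²Δλ²) = 3812.0 km
Excess = 3812.0 − 3721.3 = 90.7 ≈ 91 km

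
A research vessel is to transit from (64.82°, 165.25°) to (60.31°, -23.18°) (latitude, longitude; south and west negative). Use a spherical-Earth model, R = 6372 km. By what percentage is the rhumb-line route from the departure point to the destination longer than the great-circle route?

Great circle: σ = 0.9549 rad → d_gc = Rσ = 6084.5 km
Rhumb: Δφ = -0.0787, Δλ = +2.9945, Δψ = -0.1712, q = Δφ/Δψ = 0.4597 → d_rh = R√(Δφ²+q²Δλ²) = 8786.5 km
Excess = (8786.5 − 6084.5) / 6084.5 = 2702.0 / 6084.5 = 44.41% ≈ 44.4%

44.4%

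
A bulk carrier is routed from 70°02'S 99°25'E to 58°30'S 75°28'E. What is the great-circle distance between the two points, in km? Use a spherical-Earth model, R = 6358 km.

cos σ = sin φ₁ sin φ₂ + cos φ₁ cos φ₂ cos Δλ
      = sin(-70.03°)sin(-58.50°) + cos(-70.03°)cos(-58.50°)cos(-23.95°) = 0.9644
σ = 15.324° → d = Rσ = 6358·0.26745 = 1700 km

1700 km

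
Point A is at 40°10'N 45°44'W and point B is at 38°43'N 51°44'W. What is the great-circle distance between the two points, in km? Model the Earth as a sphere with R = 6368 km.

cos σ = sin φ₁ sin φ₂ + cos φ₁ cos φ₂ cos Δλ
      = sin(40.17°)sin(38.72°) + cos(40.17°)cos(38.72°)cos(-6.00°) = 0.9964
σ = 4.854° → d = Rσ = 6368·0.08472 = 539 km

539 km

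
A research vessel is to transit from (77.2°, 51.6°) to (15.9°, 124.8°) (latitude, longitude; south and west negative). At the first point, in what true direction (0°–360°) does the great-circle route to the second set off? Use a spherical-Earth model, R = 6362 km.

102.9°

θ = atan2( sin Δλ·cos φ₂ ,  cos φ₁ sin φ₂ − sin φ₁ cos φ₂ cos Δλ )
  = atan2(+0.9207, -0.2104) = 102.87°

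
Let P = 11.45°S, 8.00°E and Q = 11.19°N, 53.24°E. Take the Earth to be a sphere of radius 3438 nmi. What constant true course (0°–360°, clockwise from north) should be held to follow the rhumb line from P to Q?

63.3°

Meridional parts: M(φ₁)=-0.2012, M(φ₂)=+0.1966 → ΔM = +0.3977;  Δλ = +0.7896 rad
tan C = Δλ / ΔM = +1.9852 → C = 63.26°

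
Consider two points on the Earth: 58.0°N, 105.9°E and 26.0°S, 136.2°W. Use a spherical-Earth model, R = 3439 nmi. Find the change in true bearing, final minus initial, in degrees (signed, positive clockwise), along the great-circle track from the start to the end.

At departure: θ₁ = atan2(sin Δλ cos φ₂, cos φ₁ sin φ₂ − sin φ₁ cos φ₂ cos Δλ) = 81.10°
At arrival: θ₂ = atan2(sin Δλ cos φ₁, −cos φ₂ sin φ₁ + sin φ₂ cos φ₁ cos Δλ) = 144.37°
Δθ = θ₂ − θ₁ = +63.3°

+63.3°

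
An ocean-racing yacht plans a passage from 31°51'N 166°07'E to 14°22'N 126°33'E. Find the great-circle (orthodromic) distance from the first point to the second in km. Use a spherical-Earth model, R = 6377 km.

cos σ = sin φ₁ sin φ₂ + cos φ₁ cos φ₂ cos Δλ
      = sin(31.85°)sin(14.37°) + cos(31.85°)cos(14.37°)cos(-39.57°) = 0.7653
σ = 40.069° → d = Rσ = 6377·0.69933 = 4460 km

4460 km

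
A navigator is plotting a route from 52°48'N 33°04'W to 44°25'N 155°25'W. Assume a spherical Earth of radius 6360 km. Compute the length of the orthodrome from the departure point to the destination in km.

7876 km

cos σ = sin φ₁ sin φ₂ + cos φ₁ cos φ₂ cos Δλ
      = sin(52.80°)sin(44.42°) + cos(52.80°)cos(44.42°)cos(-122.35°) = 0.3264
σ = 70.950° → d = Rσ = 6360·1.23831 = 7876 km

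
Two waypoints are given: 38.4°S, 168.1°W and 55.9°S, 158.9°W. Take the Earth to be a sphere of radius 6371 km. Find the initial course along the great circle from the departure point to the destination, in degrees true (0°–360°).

θ = atan2( sin Δλ·cos φ₂ ,  cos φ₁ sin φ₂ − sin φ₁ cos φ₂ cos Δλ )
  = atan2(+0.0896, -0.3052) = 163.63°

163.6°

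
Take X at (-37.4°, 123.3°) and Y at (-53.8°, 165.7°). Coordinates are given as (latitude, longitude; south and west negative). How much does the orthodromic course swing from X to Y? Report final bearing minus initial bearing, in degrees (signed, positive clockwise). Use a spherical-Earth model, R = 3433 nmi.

-31.3°

At departure: θ₁ = atan2(sin Δλ cos φ₂, cos φ₁ sin φ₂ − sin φ₁ cos φ₂ cos Δλ) = 133.37°
At arrival: θ₂ = atan2(sin Δλ cos φ₁, −cos φ₂ sin φ₁ + sin φ₂ cos φ₁ cos Δλ) = 102.08°
Δθ = θ₂ − θ₁ = -31.3°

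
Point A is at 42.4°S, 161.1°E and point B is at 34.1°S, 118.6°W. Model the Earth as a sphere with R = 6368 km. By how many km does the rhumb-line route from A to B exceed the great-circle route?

Great circle: cos σ = sin φ₁ sin φ₂ + cos φ₁ cos φ₂ cos Δλ,  σ = 1.0689 rad → d_gc = 6806.9 km
Rhumb line: Δψ = +0.1848, q = Δφ/Δψ = 0.7838, d_rh = R√(Δφ²+q²Δλ²) = 7055.6 km
Excess = 7055.6 − 6806.9 = 248.7 ≈ 249 km

249 km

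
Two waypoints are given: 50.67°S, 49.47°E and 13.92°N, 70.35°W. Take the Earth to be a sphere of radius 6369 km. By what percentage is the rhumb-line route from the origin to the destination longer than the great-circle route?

Great circle: σ = 2.0852 rad → d_gc = Rσ = 13280.5 km
Rhumb: Δφ = +1.1273, Δλ = -2.0913, Δψ = +1.2744, q = Δφ/Δψ = 0.8846 → d_rh = R√(Δφ²+q²Δλ²) = 13797.4 km
Excess = (13797.4 − 13280.5) / 13280.5 = 516.9 / 13280.5 = 3.89% ≈ 3.9%

3.9%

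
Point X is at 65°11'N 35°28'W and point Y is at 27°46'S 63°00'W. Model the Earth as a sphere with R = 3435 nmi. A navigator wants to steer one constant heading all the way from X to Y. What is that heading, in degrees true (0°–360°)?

Δψ = ln[tan(π/4+φ₂/2)/tan(π/4+φ₁/2)] = -2.0188
Δλ = -0.4805 rad (taken the short way round)
course = atan2(Δλ, Δψ) = 193.39°

193.4°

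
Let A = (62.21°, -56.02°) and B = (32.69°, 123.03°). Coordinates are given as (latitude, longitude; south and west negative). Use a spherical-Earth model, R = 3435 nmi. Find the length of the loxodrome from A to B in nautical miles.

Δψ = ln[tan(π/4+φ₂/2)/tan(π/4+φ₁/2)] = -0.7925;  Δφ = -0.5152 rad,  Δλ = +3.1250 rad
q = Δφ/Δψ = 0.6501
d = R·√(Δφ² + q²Δλ²) = 3435·2.09587 = 7199 nmi

7199 nmi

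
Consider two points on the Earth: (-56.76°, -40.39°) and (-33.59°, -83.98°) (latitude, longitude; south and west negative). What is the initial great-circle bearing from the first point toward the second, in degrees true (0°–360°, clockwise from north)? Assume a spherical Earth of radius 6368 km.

289.3°

θ = atan2( sin Δλ·cos φ₂ ,  cos φ₁ sin φ₂ − sin φ₁ cos φ₂ cos Δλ )
  = atan2(-0.5744, +0.2014) = 289.32°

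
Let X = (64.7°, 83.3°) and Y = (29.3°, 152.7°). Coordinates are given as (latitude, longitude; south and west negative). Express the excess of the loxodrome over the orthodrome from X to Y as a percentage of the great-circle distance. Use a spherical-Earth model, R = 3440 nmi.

Great circle: σ = 0.9599 rad → d_gc = Rσ = 3302.2 nmi
Rhumb: Δφ = -0.6178, Δλ = +1.2113, Δψ = -0.9589, q = Δφ/Δψ = 0.6443 → d_rh = R√(Δφ²+q²Δλ²) = 3424.2 nmi
Excess = (3424.2 − 3302.2) / 3302.2 = 122.0 / 3302.2 = 3.69% ≈ 3.7%

3.7%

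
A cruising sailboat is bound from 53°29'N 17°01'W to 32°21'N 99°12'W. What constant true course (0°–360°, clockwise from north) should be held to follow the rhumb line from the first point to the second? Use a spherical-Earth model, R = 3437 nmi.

Δψ = ln[tan(π/4+φ₂/2)/tan(π/4+φ₁/2)] = -0.5117
Δλ = -1.4344 rad (taken the short way round)
course = atan2(Δλ, Δψ) = 250.37°

250.4°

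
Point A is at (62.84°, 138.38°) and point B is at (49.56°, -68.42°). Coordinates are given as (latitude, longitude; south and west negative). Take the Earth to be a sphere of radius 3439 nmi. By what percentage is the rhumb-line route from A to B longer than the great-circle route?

29.9%

Great circle: σ = 1.1452 rad → d_gc = Rσ = 3938.3 nmi
Rhumb: Δφ = -0.2318, Δλ = +2.6738, Δψ = -0.4219, q = Δφ/Δψ = 0.5494 → d_rh = R√(Δφ²+q²Δλ²) = 5114.6 nmi
Excess = (5114.6 − 3938.3) / 3938.3 = 1176.3 / 3938.3 = 29.87% ≈ 29.9%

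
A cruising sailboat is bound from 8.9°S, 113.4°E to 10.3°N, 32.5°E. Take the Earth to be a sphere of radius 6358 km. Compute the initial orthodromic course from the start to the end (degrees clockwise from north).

N = sin Δλ·cos φ₂ = -0.9715;  D = cos φ₁ sin φ₂ − sin φ₁ cos φ₂ cos Δλ = +0.2007
initial course = atan2(N, D) = 281.67°

281.7°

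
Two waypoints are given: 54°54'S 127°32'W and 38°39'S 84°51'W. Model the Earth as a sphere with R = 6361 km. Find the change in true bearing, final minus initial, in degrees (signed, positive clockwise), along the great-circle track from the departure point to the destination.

At departure: θ₁ = atan2(sin Δλ cos φ₂, cos φ₁ sin φ₂ − sin φ₁ cos φ₂ cos Δλ) = 78.20°
At arrival: θ₂ = atan2(sin Δλ cos φ₁, −cos φ₂ sin φ₁ + sin φ₂ cos φ₁ cos Δλ) = 46.11°
Δθ = θ₂ − θ₁ = -32.1°

-32.1°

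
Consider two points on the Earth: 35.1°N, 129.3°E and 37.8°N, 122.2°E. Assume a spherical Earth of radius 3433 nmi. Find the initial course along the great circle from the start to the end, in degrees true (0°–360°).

297.4°

θ = atan2( sin Δλ·cos φ₂ ,  cos φ₁ sin φ₂ − sin φ₁ cos φ₂ cos Δλ )
  = atan2(-0.0977, +0.0506) = 297.38°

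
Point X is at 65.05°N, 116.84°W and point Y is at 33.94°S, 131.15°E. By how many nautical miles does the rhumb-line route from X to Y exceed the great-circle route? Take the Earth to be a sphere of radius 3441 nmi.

Great circle: cos σ = sin φ₁ sin φ₂ + cos φ₁ cos φ₂ cos Δλ,  σ = 2.2619 rad → d_gc = 7783.1 nmi
Rhumb line: Δψ = -2.1389, q = Δφ/Δψ = 0.8077, d_rh = R√(Δφ²+q²Δλ²) = 8054.1 nmi
Excess = 8054.1 − 7783.1 = 271.0 ≈ 271 nmi

271 nmi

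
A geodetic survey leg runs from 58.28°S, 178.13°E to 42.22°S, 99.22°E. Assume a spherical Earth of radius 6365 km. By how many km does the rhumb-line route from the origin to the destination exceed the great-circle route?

Great circle: cos σ = sin φ₁ sin φ₂ + cos φ₁ cos φ₂ cos Δλ,  σ = 0.8678 rad → d_gc = 5523.6 km
Rhumb line: Δψ = +0.4441, q = Δφ/Δψ = 0.6312, d_rh = R√(Δφ²+q²Δλ²) = 5813.7 km
Excess = 5813.7 − 5523.6 = 290.1 ≈ 290 km

290 km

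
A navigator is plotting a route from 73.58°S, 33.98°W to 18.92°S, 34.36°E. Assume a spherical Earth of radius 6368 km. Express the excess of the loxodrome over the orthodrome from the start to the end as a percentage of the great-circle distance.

Great circle: σ = 1.1486 rad → d_gc = Rσ = 7314.6 km
Rhumb: Δφ = +0.9540, Δλ = +1.1928, Δψ = +1.5996, q = Δφ/Δψ = 0.5964 → d_rh = R√(Δφ²+q²Δλ²) = 7578.0 km
Excess = (7578.0 − 7314.6) / 7314.6 = 263.4 / 7314.6 = 3.60% ≈ 3.6%

3.6%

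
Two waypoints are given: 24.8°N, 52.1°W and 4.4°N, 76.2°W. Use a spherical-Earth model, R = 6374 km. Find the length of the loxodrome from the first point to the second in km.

3435 km

Rhumb course C = atan2(Δλ, Δψ) with Δψ = ln[tan(π/4+φ₂/2)/tan(π/4+φ₁/2)] = -0.3702, Δλ = -0.4206 → C = 228.65°
d = R·|Δφ| / |cos C| = 6374·0.35605 / 0.66064 = 3435 km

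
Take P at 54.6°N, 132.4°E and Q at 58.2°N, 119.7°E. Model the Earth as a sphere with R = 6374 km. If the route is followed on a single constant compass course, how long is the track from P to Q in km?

878 km

Δψ = ln[tan(π/4+φ₂/2)/tan(π/4+φ₁/2)] = +0.1136;  Δφ = +0.0628 rad,  Δλ = -0.2217 rad
q = Δφ/Δψ = 0.5529
d = R·√(Δφ² + q²Δλ²) = 6374·0.13772 = 878 km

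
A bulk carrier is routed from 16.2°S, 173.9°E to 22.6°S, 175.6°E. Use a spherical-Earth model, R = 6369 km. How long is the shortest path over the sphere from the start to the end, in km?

733 km

cos σ = sin φ₁ sin φ₂ + cos φ₁ cos φ₂ cos Δλ
      = sin(-16.20°)sin(-22.60°) + cos(-16.20°)cos(-22.60°)cos(1.70°) = 0.9934
σ = 6.598° → d = Rσ = 6369·0.11515 = 733 km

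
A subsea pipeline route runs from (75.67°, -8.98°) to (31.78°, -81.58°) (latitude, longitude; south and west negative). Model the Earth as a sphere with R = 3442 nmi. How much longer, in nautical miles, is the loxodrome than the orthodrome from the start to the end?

Great circle: cos σ = sin φ₁ sin φ₂ + cos φ₁ cos φ₂ cos Δλ,  σ = 0.9604 rad → d_gc = 3305.7 nmi
Rhumb line: Δψ = -1.4883, q = Δφ/Δψ = 0.5147, d_rh = R√(Δφ²+q²Δλ²) = 3462.8 nmi
Excess = 3462.8 − 3305.7 = 157.1 ≈ 157 nmi

157 nmi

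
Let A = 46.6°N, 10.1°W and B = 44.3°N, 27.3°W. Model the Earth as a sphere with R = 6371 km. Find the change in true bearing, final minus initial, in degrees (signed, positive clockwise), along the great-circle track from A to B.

At departure: θ₁ = atan2(sin Δλ cos φ₂, cos φ₁ sin φ₂ − sin φ₁ cos φ₂ cos Δλ) = 265.44°
At arrival: θ₂ = atan2(sin Δλ cos φ₁, −cos φ₂ sin φ₁ + sin φ₂ cos φ₁ cos Δλ) = 253.14°
Δθ = θ₂ − θ₁ = -12.3°

-12.3°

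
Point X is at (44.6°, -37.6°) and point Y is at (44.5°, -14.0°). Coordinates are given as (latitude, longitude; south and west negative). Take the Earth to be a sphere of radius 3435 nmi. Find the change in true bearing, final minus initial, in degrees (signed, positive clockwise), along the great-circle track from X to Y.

Initial bearing θ₁ = atan2(sin Δλ cos φ₂, cos φ₁ sin φ₂ − sin φ₁ cos φ₂ cos Δλ) = 82.00°
Final bearing θ₂ = (initial bearing from the destination back to the start) + 180° = 98.67°
Δθ = θ₂ − θ₁ = +16.7°

+16.7°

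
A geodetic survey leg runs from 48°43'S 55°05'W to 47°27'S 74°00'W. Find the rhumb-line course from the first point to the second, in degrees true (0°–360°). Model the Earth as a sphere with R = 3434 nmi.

Meridional parts: M(φ₁)=-0.9763, M(φ₂)=-0.9432 → ΔM = +0.0331;  Δλ = -0.3302 rad
tan C = Δλ / ΔM = -9.9761 → C = 275.72°

275.7°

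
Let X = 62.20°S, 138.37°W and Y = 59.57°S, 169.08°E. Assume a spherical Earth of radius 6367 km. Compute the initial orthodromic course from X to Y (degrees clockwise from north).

θ = atan2( sin Δλ·cos φ₂ ,  cos φ₁ sin φ₂ − sin φ₁ cos φ₂ cos Δλ )
  = atan2(-0.4021, -0.1297) = 252.12°

252.1°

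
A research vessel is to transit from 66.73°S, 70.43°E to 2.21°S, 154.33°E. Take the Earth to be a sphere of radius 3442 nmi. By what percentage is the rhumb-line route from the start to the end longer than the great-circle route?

Great circle: σ = 1.4933 rad → d_gc = Rσ = 5140.1 nmi
Rhumb: Δφ = +1.1261, Δλ = +1.4643, Δψ = +1.5417, q = Δφ/Δψ = 0.7304 → d_rh = R√(Δφ²+q²Δλ²) = 5345.6 nmi
Excess = (5345.6 − 5140.1) / 5140.1 = 205.5 / 5140.1 = 4.00% ≈ 4.0%

4.0%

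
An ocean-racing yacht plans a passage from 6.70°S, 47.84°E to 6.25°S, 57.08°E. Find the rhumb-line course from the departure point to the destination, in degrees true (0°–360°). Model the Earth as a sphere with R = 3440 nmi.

87.2°

Δψ = ln[tan(π/4+φ₂/2)/tan(π/4+φ₁/2)] = +0.0079
Δλ = +0.1613 rad (taken the short way round)
course = atan2(Δλ, Δψ) = 87.19°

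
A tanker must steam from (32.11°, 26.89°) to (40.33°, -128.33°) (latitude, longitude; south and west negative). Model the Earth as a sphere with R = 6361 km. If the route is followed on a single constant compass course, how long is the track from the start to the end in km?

13908 km

Rhumb course C = atan2(Δλ, Δψ) with Δψ = ln[tan(π/4+φ₂/2)/tan(π/4+φ₁/2)] = +0.1781, Δλ = -2.7091 → C = 273.76°
d = R·|Δφ| / |cos C| = 6361·0.14347 / 0.06562 = 13908 km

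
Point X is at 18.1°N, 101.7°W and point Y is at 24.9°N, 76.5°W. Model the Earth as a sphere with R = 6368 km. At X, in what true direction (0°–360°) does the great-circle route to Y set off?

69.4°

θ = atan2( sin Δλ·cos φ₂ ,  cos φ₁ sin φ₂ − sin φ₁ cos φ₂ cos Δλ )
  = atan2(+0.3862, +0.1452) = 69.39°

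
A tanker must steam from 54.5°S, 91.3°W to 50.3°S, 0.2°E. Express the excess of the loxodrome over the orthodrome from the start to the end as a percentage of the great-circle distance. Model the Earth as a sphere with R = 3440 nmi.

Great circle: σ = 0.9063 rad → d_gc = Rσ = 3117.6 nmi
Rhumb: Δφ = +0.0733, Δλ = +1.5970, Δψ = +0.1203, q = Δφ/Δψ = 0.6095 → d_rh = R√(Δφ²+q²Δλ²) = 3358.1 nmi
Excess = (3358.1 − 3117.6) / 3117.6 = 240.5 / 3117.6 = 7.71% ≈ 7.7%

7.7%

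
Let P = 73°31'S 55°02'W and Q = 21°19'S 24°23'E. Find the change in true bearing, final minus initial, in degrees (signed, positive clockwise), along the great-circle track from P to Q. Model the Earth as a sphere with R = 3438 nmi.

-68.5°

Initial bearing θ₁ = atan2(sin Δλ cos φ₂, cos φ₁ sin φ₂ − sin φ₁ cos φ₂ cos Δλ) = 86.19°
Final bearing θ₂ = (initial bearing from the destination back to the start) + 180° = 17.69°
Δθ = θ₂ − θ₁ = -68.5°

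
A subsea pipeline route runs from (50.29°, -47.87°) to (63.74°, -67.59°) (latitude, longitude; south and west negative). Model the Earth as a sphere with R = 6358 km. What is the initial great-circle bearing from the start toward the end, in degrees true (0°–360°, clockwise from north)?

329.4°

N = sin Δλ·cos φ₂ = -0.1493;  D = cos φ₁ sin φ₂ − sin φ₁ cos φ₂ cos Δλ = +0.2526
initial course = atan2(N, D) = 329.41°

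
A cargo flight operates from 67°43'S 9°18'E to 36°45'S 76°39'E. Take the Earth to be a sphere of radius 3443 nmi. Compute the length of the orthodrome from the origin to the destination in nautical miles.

cos σ = sin φ₁ sin φ₂ + cos φ₁ cos φ₂ cos Δλ
      = sin(-67.72°)sin(-36.75°) + cos(-67.72°)cos(-36.75°)cos(67.35°) = 0.6706
σ = 47.883° → d = Rσ = 3443·0.83572 = 2877 nmi

2877 nmi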